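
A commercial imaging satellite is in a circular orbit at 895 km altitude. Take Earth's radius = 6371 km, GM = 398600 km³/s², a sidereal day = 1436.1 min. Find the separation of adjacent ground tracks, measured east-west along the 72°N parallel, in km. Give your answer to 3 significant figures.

Semi-major axis a = 6371 + 895 = 7266 km. Period T = 2π√(a³/μ) = 2π√(7266³/398600) = 6163.9 s = 102.73 min.
Node shift per orbit = (6163.9/86166) × 360° = 25.75°.
Equatorial spacing = 25.75 × 111.2 km/° = 2864 km.
At 72° latitude, spacing = 2864 × cos(72°) = 885 km.

885 km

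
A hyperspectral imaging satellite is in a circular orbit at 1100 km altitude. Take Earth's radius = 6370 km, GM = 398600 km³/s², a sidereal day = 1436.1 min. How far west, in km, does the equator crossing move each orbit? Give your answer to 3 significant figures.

Semi-major axis a = 6370 + 1100 = 7470 km. Period T = 2π√(a³/μ) = 2π√(7470³/398600) = 6425.3 s = 107.09 min.
During one orbit Earth rotates (6425.3 / 86166) × 360° = 26.84°.
At the equator that is 26.84° × (2π·6370/360) km/° = 26.84 × 111.2 = 2985 km.

2980 km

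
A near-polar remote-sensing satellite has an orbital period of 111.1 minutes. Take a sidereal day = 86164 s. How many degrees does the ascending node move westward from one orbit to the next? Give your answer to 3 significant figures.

27.9°

T = 111.1 min = 6666.0 s.
During one orbit Earth rotates (6666.0 / 86164) × 360° = 27.85°.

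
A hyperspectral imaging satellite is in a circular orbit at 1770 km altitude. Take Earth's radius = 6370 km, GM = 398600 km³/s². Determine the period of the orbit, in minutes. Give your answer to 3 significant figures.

Semi-major axis a = 6370 + 1770 = 8140 km. Period T = 2π√(a³/μ) = 2π√(8140³/398600) = 7308.8 s = 121.81 min.

122 min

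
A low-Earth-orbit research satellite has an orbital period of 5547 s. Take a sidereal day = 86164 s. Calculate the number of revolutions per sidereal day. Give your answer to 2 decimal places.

15.53

Orbits per sidereal day = 86164 / 5547.0 = 15.533.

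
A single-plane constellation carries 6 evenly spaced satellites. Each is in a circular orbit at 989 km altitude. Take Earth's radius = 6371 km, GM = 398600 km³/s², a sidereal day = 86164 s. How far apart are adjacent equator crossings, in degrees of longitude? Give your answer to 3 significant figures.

Semi-major axis a = 6371 + 989 = 7360 km. Period T = 2π√(a³/μ) = 2π√(7360³/398600) = 6283.9 s = 104.73 min.
Single-satellite node shift = (6283.9/86164) × 360° = 26.25°.
With 6 satellites evenly phased, successive equator crossings are 26.25/6 = 4.376° apart.

4.38°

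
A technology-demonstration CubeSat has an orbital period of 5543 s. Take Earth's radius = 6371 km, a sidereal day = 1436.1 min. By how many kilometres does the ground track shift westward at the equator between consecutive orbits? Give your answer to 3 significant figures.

2580 km

During one orbit Earth rotates (5543.0 / 86166) × 360° = 23.16°.
At the equator that is 23.16° × (2π·6371/360) km/° = 23.16 × 111.2 = 2575 km.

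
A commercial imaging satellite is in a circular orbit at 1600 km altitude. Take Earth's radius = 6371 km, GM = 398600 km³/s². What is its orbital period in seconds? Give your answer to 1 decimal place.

Semi-major axis a = 6371 + 1600 = 7971 km. Period T = 2π√(a³/μ) = 2π√(7971³/398600) = 7082.4 s = 118.04 min.

7082.4 seconds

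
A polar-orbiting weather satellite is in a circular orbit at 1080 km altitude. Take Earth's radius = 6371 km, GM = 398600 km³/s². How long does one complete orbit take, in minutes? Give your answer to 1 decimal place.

Semi-major axis a = 6371 + 1080 = 7451 km. Period T = 2π√(a³/μ) = 2π√(7451³/398600) = 6400.8 s = 106.68 min.

106.7 min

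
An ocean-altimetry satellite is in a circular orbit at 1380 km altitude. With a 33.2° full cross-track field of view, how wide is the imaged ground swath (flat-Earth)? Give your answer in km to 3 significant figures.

Half-angle = 33.2°/2 = 16.6°.
Swath width ≈ 2h·tan(θ/2) = 2 × 1380 × tan(16.6°) = 822.8 km.

823 km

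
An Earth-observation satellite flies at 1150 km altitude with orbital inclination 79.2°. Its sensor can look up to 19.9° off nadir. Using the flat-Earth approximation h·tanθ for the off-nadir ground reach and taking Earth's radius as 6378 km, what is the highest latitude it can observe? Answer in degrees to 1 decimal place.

82.9°

For a prograde orbit the ground track reaches latitude ±i = ±79.2°.
Sensor half-swath on the ground ≈ 1150·tan(19.9°) = 416 km = 3.74° of latitude.
Maximum observable latitude ≈ 79.2 + 3.74 = 82.9°.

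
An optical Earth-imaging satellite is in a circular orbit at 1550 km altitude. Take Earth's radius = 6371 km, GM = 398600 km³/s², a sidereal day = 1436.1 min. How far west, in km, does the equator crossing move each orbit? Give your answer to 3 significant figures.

3260 km

Semi-major axis a = 6371 + 1550 = 7921 km. Period T = 2π√(a³/μ) = 2π√(7921³/398600) = 7015.9 s = 116.93 min.
During one orbit Earth rotates (7015.9 / 86166) × 360° = 29.31°.
At the equator that is 29.31° × (2π·6371/360) km/° = 29.31 × 111.2 = 3259 km.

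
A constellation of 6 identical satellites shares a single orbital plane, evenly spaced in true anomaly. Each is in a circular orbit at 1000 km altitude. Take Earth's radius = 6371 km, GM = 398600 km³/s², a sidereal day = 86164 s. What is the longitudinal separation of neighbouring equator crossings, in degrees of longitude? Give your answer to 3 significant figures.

Semi-major axis a = 6371 + 1000 = 7371 km. Period T = 2π√(a³/μ) = 2π√(7371³/398600) = 6298.0 s = 104.97 min.
Single-satellite node shift = (6298.0/86164) × 360° = 26.31°.
With 6 satellites evenly phased, successive equator crossings are 26.31/6 = 4.386° apart.

4.39°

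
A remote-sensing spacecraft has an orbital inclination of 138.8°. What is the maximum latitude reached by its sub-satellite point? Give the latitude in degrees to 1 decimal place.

Retrograde orbit: the ground track reaches ±(180° − i) = ±(180 − 138.8) = ±41.2°.

41.2°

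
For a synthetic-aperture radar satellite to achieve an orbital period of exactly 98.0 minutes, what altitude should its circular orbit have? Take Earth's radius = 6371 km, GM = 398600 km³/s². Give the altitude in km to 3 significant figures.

T = 98.0 min = 5880.0 s.
From T = 2π√(a³/μ): a = (μ T²/4π²)^(1/3) = (398600 × 5880.0² / 4π²)^(1/3) = 7041 km.
Altitude h = a − R = 7041 − 6371 = 670 km.

670 km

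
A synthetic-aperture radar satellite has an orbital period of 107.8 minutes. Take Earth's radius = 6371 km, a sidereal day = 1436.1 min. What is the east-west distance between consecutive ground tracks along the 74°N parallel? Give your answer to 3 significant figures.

T = 107.8 min = 6468.0 s.
Node shift per orbit = (6468.0/86166) × 360° = 27.02°.
Equatorial spacing = 27.02 × 111.2 km/° = 3005 km.
At 74° latitude, spacing = 3005 × cos(74°) = 828 km.

828 km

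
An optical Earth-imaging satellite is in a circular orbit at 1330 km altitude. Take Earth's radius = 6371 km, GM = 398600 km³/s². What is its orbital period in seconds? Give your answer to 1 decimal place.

Semi-major axis a = 6371 + 1330 = 7701 km. Period T = 2π√(a³/μ) = 2π√(7701³/398600) = 6725.6 s = 112.09 min.

6725.6 seconds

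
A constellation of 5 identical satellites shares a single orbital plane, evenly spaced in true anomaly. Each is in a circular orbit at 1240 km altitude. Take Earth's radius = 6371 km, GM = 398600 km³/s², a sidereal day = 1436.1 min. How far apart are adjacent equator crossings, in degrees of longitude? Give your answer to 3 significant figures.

5.52°

Semi-major axis a = 6371 + 1240 = 7611 km. Period T = 2π√(a³/μ) = 2π√(7611³/398600) = 6608.1 s = 110.13 min.
Single-satellite node shift = (6608.1/86166) × 360° = 27.61°.
With 5 satellites evenly phased, successive equator crossings are 27.61/5 = 5.522° apart.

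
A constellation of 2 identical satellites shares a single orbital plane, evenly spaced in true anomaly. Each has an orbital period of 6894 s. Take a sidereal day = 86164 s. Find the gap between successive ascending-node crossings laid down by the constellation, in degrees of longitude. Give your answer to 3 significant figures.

14.4°

Single-satellite node shift = (6894.0/86164) × 360° = 28.80°.
With 2 satellites evenly phased, successive equator crossings are 28.80/2 = 14.402° apart.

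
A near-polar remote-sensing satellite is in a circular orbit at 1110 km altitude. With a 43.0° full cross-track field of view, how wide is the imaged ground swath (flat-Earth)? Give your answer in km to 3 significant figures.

874 km

Half-angle = 43.0°/2 = 21.5°.
Swath width ≈ 2h·tan(θ/2) = 2 × 1110 × tan(21.5°) = 874.5 km.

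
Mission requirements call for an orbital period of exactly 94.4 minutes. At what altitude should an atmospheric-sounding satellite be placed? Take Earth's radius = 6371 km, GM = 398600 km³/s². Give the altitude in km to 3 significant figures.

497 km

T = 94.4 min = 5664.0 s.
From T = 2π√(a³/μ): a = (μ T²/4π²)^(1/3) = (398600 × 5664.0² / 4π²)^(1/3) = 6868 km.
Altitude h = a − R = 6868 − 6371 = 497 km.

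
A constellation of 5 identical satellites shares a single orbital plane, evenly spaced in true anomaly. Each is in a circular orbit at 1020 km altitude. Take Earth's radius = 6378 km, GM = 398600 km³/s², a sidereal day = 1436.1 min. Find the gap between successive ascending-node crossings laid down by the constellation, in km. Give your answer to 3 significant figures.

589 km

Semi-major axis a = 6378 + 1020 = 7398 km. Period T = 2π√(a³/μ) = 2π√(7398³/398600) = 6332.6 s = 105.54 min.
Single-satellite node shift = (6332.6/86166) × 360° = 26.46°.
With 5 satellites evenly phased, successive equator crossings are 26.46/5 = 5.292° apart.
That is 5.292 × 111.3 = 589 km at the equator.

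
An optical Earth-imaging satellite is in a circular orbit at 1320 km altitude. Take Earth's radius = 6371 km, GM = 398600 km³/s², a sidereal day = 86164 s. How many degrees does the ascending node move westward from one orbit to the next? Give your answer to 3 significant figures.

28.0°

Semi-major axis a = 6371 + 1320 = 7691 km. Period T = 2π√(a³/μ) = 2π√(7691³/398600) = 6712.5 s = 111.88 min.
During one orbit Earth rotates (6712.5 / 86164) × 360° = 28.05°.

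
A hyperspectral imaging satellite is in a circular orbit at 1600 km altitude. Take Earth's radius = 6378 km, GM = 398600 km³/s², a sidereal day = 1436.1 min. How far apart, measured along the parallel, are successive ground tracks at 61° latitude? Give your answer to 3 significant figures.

1600 km

Semi-major axis a = 6378 + 1600 = 7978 km. Period T = 2π√(a³/μ) = 2π√(7978³/398600) = 7091.7 s = 118.20 min.
Node shift per orbit = (7091.7/86166) × 360° = 29.63°.
Equatorial spacing = 29.63 × 111.3 km/° = 3298 km.
At 61° latitude, spacing = 3298 × cos(61°) = 1599 km.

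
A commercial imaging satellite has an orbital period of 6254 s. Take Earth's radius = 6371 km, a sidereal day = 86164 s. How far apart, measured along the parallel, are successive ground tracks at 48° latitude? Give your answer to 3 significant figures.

1940 km

Node shift per orbit = (6254.0/86164) × 360° = 26.13°.
Equatorial spacing = 26.13 × 111.2 km/° = 2905 km.
At 48° latitude, spacing = 2905 × cos(48°) = 1944 km.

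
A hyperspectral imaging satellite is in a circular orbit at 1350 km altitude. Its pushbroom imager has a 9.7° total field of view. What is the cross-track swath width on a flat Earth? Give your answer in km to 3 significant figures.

229 km

Half-angle = 9.7°/2 = 4.85°.
Swath width ≈ 2h·tan(θ/2) = 2 × 1350 × tan(4.85°) = 229.1 km.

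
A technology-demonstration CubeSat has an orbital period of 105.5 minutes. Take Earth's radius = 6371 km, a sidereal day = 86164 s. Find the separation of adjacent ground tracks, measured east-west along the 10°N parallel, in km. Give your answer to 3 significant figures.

2900 km

T = 105.5 min = 6330.0 s.
Node shift per orbit = (6330.0/86164) × 360° = 26.45°.
Equatorial spacing = 26.45 × 111.2 km/° = 2941 km.
At 10° latitude, spacing = 2941 × cos(10°) = 2896 km.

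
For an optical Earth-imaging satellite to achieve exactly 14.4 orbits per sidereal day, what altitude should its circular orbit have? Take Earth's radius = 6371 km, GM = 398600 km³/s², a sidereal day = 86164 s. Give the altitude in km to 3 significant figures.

Required period T = 86164 / 14.4 = 5983.6 s.
From T = 2π√(a³/μ): a = (μ T²/4π²)^(1/3) = (398600 × 5983.6² / 4π²)^(1/3) = 7124 km.
Altitude h = a − R = 7124 − 6371 = 753 km.

753 km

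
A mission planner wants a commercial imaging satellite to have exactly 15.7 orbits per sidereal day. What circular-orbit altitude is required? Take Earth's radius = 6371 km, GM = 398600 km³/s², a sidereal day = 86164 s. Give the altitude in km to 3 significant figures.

354 km

Required period T = 86164 / 15.7 = 5488.2 s.
From T = 2π√(a³/μ): a = (μ T²/4π²)^(1/3) = (398600 × 5488.2² / 4π²)^(1/3) = 6725 km.
Altitude h = a − R = 6725 − 6371 = 354 km.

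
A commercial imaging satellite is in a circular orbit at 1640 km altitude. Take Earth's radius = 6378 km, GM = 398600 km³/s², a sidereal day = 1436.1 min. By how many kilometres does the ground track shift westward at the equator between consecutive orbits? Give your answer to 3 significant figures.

3320 km

Semi-major axis a = 6378 + 1640 = 8018 km. Period T = 2π√(a³/μ) = 2π√(8018³/398600) = 7145.1 s = 119.09 min.
During one orbit Earth rotates (7145.1 / 86166) × 360° = 29.85°.
At the equator that is 29.85° × (2π·6378/360) km/° = 29.85 × 111.3 = 3323 km.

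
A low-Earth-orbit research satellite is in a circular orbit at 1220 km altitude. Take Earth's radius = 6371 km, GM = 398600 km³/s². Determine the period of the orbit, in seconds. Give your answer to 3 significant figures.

Semi-major axis a = 6371 + 1220 = 7591 km. Period T = 2π√(a³/μ) = 2π√(7591³/398600) = 6582.0 s = 109.70 min.

6580 seconds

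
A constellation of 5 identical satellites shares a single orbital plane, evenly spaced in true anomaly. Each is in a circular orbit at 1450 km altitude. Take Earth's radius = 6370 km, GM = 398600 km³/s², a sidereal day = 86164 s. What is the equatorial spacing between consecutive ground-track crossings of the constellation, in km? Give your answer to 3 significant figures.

Semi-major axis a = 6370 + 1450 = 7820 km. Period T = 2π√(a³/μ) = 2π√(7820³/398600) = 6882.1 s = 114.70 min.
Single-satellite node shift = (6882.1/86164) × 360° = 28.75°.
With 5 satellites evenly phased, successive equator crossings are 28.75/5 = 5.751° apart.
That is 5.751 × 111.2 = 639 km at the equator.

639 km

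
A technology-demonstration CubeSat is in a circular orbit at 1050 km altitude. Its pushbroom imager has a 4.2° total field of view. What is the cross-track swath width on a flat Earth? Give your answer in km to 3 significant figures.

77.0 km

Half-angle = 4.2°/2 = 2.1°.
Swath width ≈ 2h·tan(θ/2) = 2 × 1050 × tan(2.1°) = 77.0 km.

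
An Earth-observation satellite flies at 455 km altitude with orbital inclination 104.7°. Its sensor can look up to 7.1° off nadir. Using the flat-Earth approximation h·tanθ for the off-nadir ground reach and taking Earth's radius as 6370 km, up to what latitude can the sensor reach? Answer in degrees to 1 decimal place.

75.8°

Retrograde orbit: the ground track reaches ±(180° − i) = ±(180 − 104.7) = ±75.3°.
Sensor half-swath on the ground ≈ 455·tan(7.1°) = 57 km = 0.51° of latitude.
Maximum observable latitude ≈ 75.3 + 0.51 = 75.8°.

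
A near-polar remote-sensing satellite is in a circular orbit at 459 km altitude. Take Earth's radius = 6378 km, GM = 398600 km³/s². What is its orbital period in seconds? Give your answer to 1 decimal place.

Semi-major axis a = 6378 + 459 = 6837 km. Period T = 2π√(a³/μ) = 2π√(6837³/398600) = 5626.1 s = 93.77 min.

5626.1 seconds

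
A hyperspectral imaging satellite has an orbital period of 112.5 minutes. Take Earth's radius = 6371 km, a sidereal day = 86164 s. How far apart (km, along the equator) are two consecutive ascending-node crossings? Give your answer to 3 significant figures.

3140 km

T = 112.5 min = 6750.0 s.
During one orbit Earth rotates (6750.0 / 86164) × 360° = 28.20°.
At the equator that is 28.20° × (2π·6371/360) km/° = 28.20 × 111.2 = 3136 km.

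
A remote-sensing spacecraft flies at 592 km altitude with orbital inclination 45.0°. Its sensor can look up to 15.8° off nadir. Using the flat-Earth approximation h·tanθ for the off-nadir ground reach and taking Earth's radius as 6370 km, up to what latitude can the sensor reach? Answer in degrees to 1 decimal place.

46.5°

For a prograde orbit the ground track reaches latitude ±i = ±45.0°.
Sensor half-swath on the ground ≈ 592·tan(15.8°) = 168 km = 1.51° of latitude.
Maximum observable latitude ≈ 45.0 + 1.51 = 46.5°.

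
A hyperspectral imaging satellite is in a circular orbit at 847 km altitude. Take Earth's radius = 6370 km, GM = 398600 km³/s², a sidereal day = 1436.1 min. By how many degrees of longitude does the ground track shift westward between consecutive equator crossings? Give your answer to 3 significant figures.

Semi-major axis a = 6370 + 847 = 7217 km. Period T = 2π√(a³/μ) = 2π√(7217³/398600) = 6101.6 s = 101.69 min.
During one orbit Earth rotates (6101.6 / 86166) × 360° = 25.49°.

25.5°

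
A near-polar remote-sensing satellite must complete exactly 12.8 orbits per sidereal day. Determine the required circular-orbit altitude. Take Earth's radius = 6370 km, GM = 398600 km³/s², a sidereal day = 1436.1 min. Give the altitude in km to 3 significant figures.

Required period T = 86166 / 12.8 = 6731.7 s.
From T = 2π√(a³/μ): a = (μ T²/4π²)^(1/3) = (398600 × 6731.7² / 4π²)^(1/3) = 7706 km.
Altitude h = a − R = 7706 − 6370 = 1336 km.

1340 km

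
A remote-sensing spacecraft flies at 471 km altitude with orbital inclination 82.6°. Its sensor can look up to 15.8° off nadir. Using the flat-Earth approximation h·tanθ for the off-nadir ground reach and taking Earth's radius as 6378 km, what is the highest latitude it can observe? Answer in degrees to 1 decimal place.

83.8°

For a prograde orbit the ground track reaches latitude ±i = ±82.6°.
Sensor half-swath on the ground ≈ 471·tan(15.8°) = 133 km = 1.20° of latitude.
Maximum observable latitude ≈ 82.6 + 1.20 = 83.8°.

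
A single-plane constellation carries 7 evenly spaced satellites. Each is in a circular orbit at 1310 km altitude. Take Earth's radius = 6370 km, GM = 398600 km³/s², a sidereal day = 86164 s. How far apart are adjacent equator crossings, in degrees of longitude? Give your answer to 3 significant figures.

4.00°

Semi-major axis a = 6370 + 1310 = 7680 km. Period T = 2π√(a³/μ) = 2π√(7680³/398600) = 6698.1 s = 111.64 min.
Single-satellite node shift = (6698.1/86164) × 360° = 27.99°.
With 7 satellites evenly phased, successive equator crossings are 27.99/7 = 3.998° apart.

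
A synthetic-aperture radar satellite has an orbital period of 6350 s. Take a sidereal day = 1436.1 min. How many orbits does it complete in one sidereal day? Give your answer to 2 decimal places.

13.57

Orbits per sidereal day = 86166 / 6350.0 = 13.569.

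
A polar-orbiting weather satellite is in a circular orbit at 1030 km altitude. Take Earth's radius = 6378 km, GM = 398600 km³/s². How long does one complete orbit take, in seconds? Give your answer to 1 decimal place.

Semi-major axis a = 6378 + 1030 = 7408 km. Period T = 2π√(a³/μ) = 2π√(7408³/398600) = 6345.5 s = 105.76 min.

6345.5 seconds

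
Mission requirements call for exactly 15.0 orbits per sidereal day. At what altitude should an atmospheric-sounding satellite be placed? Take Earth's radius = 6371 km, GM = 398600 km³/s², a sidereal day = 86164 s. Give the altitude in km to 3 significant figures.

561 km

Required period T = 86164 / 15.0 = 5744.3 s.
From T = 2π√(a³/μ): a = (μ T²/4π²)^(1/3) = (398600 × 5744.3² / 4π²)^(1/3) = 6932 km.
Altitude h = a − R = 6932 − 6371 = 561 km.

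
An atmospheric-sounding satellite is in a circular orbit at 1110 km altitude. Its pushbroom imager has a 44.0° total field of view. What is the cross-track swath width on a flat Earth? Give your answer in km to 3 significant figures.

897 km

Half-angle = 44.0°/2 = 22°.
Swath width ≈ 2h·tan(θ/2) = 2 × 1110 × tan(22°) = 896.9 km.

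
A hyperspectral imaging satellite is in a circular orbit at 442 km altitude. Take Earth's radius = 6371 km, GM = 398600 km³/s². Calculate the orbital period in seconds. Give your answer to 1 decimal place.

5596.5 seconds

Semi-major axis a = 6371 + 442 = 6813 km. Period T = 2π√(a³/μ) = 2π√(6813³/398600) = 5596.5 s = 93.28 min.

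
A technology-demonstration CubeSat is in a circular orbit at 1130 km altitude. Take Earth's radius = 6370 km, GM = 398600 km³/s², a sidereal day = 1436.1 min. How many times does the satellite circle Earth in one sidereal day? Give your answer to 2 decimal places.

Semi-major axis a = 6370 + 1130 = 7500 km. Period T = 2π√(a³/μ) = 2π√(7500³/398600) = 6464.0 s = 107.73 min.
Orbits per sidereal day = 86166 / 6464.0 = 13.330.

13.33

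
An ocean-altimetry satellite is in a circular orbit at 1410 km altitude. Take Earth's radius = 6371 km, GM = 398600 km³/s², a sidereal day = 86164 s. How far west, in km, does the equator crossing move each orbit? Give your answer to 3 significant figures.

Semi-major axis a = 6371 + 1410 = 7781 km. Period T = 2π√(a³/μ) = 2π√(7781³/398600) = 6830.7 s = 113.84 min.
During one orbit Earth rotates (6830.7 / 86164) × 360° = 28.54°.
At the equator that is 28.54° × (2π·6371/360) km/° = 28.54 × 111.2 = 3173 km.

3170 km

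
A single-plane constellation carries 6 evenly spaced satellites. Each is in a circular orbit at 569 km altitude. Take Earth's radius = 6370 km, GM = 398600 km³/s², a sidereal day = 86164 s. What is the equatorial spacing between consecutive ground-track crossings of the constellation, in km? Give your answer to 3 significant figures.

Semi-major axis a = 6370 + 569 = 6939 km. Period T = 2π√(a³/μ) = 2π√(6939³/398600) = 5752.5 s = 95.87 min.
Single-satellite node shift = (5752.5/86164) × 360° = 24.03°.
With 6 satellites evenly phased, successive equator crossings are 24.03/6 = 4.006° apart.
That is 4.006 × 111.2 = 445 km at the equator.

445 km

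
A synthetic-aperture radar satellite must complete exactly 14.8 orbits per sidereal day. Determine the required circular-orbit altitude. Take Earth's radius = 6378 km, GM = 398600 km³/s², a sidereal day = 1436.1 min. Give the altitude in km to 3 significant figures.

617 km

Required period T = 86166 / 14.8 = 5822.0 s.
From T = 2π√(a³/μ): a = (μ T²/4π²)^(1/3) = (398600 × 5822.0² / 4π²)^(1/3) = 6995 km.
Altitude h = a − R = 6995 − 6378 = 617 km.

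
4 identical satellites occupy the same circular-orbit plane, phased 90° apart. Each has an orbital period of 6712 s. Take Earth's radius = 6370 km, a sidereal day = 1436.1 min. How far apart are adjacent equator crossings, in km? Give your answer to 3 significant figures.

779 km

Single-satellite node shift = (6712.0/86166) × 360° = 28.04°.
With 4 satellites evenly phased, successive equator crossings are 28.04/4 = 7.011° apart.
That is 7.011 × 111.2 = 779 km at the equator.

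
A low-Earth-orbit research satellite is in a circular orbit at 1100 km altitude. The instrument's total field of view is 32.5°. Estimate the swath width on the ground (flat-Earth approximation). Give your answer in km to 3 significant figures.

641 km

Half-angle = 32.5°/2 = 16.25°.
Swath width ≈ 2h·tan(θ/2) = 2 × 1100 × tan(16.25°) = 641.2 km.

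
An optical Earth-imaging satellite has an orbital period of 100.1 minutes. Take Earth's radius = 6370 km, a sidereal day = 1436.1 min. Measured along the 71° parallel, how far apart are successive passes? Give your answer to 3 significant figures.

T = 100.1 min = 6006.0 s.
Node shift per orbit = (6006.0/86166) × 360° = 25.09°.
Equatorial spacing = 25.09 × 111.2 km/° = 2790 km.
At 71° latitude, spacing = 2790 × cos(71°) = 908 km.

908 km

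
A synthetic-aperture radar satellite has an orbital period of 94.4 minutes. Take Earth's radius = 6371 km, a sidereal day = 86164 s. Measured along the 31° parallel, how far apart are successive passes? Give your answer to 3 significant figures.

2260 km

T = 94.4 min = 5664.0 s.
Node shift per orbit = (5664.0/86164) × 360° = 23.66°.
Equatorial spacing = 23.66 × 111.2 km/° = 2631 km.
At 31° latitude, spacing = 2631 × cos(31°) = 2256 km.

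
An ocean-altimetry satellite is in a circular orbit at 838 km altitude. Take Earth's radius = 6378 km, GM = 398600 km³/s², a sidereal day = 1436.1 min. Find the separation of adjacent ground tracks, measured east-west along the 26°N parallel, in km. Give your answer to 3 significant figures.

Semi-major axis a = 6378 + 838 = 7216 km. Period T = 2π√(a³/μ) = 2π√(7216³/398600) = 6100.4 s = 101.67 min.
Node shift per orbit = (6100.4/86166) × 360° = 25.49°.
Equatorial spacing = 25.49 × 111.3 km/° = 2837 km.
At 26° latitude, spacing = 2837 × cos(26°) = 2550 km.

2550 km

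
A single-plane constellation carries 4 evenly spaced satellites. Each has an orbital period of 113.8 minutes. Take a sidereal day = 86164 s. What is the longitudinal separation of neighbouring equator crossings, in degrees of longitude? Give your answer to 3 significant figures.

7.13°

T = 113.8 min = 6828.0 s.
Single-satellite node shift = (6828.0/86164) × 360° = 28.53°.
With 4 satellites evenly phased, successive equator crossings are 28.53/4 = 7.132° apart.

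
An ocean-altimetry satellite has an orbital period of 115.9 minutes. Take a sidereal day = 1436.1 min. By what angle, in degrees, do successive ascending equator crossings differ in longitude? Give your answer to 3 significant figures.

T = 115.9 min = 6954.0 s.
During one orbit Earth rotates (6954.0 / 86166) × 360° = 29.05°.

29.1°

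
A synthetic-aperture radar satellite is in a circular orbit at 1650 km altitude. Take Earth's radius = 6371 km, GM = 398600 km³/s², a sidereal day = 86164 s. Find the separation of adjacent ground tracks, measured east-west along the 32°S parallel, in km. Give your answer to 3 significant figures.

Semi-major axis a = 6371 + 1650 = 8021 km. Period T = 2π√(a³/μ) = 2π√(8021³/398600) = 7149.1 s = 119.15 min.
Node shift per orbit = (7149.1/86164) × 360° = 29.87°.
Equatorial spacing = 29.87 × 111.2 km/° = 3321 km.
At 32° latitude, spacing = 3321 × cos(32°) = 2817 km.

2820 km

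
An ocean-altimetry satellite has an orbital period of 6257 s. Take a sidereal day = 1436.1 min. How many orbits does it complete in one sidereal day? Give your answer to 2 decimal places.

Orbits per sidereal day = 86166 / 6257.0 = 13.771.

13.77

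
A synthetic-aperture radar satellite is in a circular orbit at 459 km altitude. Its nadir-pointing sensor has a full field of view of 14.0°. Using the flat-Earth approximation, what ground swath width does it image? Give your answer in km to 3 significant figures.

113 km

Half-angle = 14.0°/2 = 7°.
Swath width ≈ 2h·tan(θ/2) = 2 × 459 × tan(7°) = 112.7 km.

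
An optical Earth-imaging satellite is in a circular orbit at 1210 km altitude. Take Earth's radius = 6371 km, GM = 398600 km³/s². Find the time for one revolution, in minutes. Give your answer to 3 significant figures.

109 min

Semi-major axis a = 6371 + 1210 = 7581 km. Period T = 2π√(a³/μ) = 2π√(7581³/398600) = 6569.0 s = 109.48 min.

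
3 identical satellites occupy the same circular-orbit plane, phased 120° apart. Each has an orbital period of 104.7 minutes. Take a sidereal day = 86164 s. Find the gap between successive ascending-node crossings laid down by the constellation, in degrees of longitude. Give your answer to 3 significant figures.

T = 104.7 min = 6282.0 s.
Single-satellite node shift = (6282.0/86164) × 360° = 26.25°.
With 3 satellites evenly phased, successive equator crossings are 26.25/3 = 8.749° apart.

8.75°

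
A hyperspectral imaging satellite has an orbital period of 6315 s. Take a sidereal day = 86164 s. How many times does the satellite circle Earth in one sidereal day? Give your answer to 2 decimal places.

Orbits per sidereal day = 86164 / 6315.0 = 13.644.

13.64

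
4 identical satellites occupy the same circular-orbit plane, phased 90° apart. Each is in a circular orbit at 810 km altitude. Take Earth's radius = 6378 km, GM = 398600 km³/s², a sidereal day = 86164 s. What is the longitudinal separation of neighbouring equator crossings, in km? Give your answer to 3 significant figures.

Semi-major axis a = 6378 + 810 = 7188 km. Period T = 2π√(a³/μ) = 2π√(7188³/398600) = 6064.9 s = 101.08 min.
Single-satellite node shift = (6064.9/86164) × 360° = 25.34°.
With 4 satellites evenly phased, successive equator crossings are 25.34/4 = 6.335° apart.
That is 6.335 × 111.3 = 705 km at the equator.

705 km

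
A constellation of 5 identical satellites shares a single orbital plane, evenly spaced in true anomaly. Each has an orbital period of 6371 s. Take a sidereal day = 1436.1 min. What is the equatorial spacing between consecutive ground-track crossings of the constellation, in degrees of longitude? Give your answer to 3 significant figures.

Single-satellite node shift = (6371.0/86166) × 360° = 26.62°.
With 5 satellites evenly phased, successive equator crossings are 26.62/5 = 5.324° apart.

5.32°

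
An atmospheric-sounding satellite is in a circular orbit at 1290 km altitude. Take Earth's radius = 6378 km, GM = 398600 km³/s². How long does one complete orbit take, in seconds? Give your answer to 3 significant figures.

Semi-major axis a = 6378 + 1290 = 7668 km. Period T = 2π√(a³/μ) = 2π√(7668³/398600) = 6682.4 s = 111.37 min.

6680 seconds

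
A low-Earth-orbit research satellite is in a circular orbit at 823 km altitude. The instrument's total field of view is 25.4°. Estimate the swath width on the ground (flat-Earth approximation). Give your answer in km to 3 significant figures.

Half-angle = 25.4°/2 = 12.7°.
Swath width ≈ 2h·tan(θ/2) = 2 × 823 × tan(12.7°) = 370.9 km.

371 km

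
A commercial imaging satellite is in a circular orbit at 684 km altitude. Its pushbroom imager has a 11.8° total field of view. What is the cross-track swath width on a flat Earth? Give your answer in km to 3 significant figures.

Half-angle = 11.8°/2 = 5.9°.
Swath width ≈ 2h·tan(θ/2) = 2 × 684 × tan(5.9°) = 141.4 km.

141 km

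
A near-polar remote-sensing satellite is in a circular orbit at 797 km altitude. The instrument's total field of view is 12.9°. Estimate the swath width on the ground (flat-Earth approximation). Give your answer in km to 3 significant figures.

180 km

Half-angle = 12.9°/2 = 6.45°.
Swath width ≈ 2h·tan(θ/2) = 2 × 797 × tan(6.45°) = 180.2 km.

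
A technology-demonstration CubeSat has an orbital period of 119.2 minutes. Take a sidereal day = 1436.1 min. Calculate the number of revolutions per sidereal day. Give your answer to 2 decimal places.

12.05

T = 119.2 min = 7152.0 s.
Orbits per sidereal day = 86166 / 7152.0 = 12.048.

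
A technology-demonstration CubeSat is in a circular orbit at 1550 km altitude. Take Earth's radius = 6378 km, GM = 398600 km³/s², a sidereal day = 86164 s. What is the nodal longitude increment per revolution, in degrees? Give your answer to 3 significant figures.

29.4°

Semi-major axis a = 6378 + 1550 = 7928 km. Period T = 2π√(a³/μ) = 2π√(7928³/398600) = 7025.2 s = 117.09 min.
During one orbit Earth rotates (7025.2 / 86164) × 360° = 29.35°.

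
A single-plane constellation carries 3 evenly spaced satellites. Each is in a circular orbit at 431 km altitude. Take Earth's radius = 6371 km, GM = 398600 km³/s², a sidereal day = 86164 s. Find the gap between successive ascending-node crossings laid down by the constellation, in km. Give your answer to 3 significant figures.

865 km

Semi-major axis a = 6371 + 431 = 6802 km. Period T = 2π√(a³/μ) = 2π√(6802³/398600) = 5583.0 s = 93.05 min.
Single-satellite node shift = (5583.0/86164) × 360° = 23.33°.
With 3 satellites evenly phased, successive equator crossings are 23.33/3 = 7.775° apart.
That is 7.775 × 111.2 = 865 km at the equator.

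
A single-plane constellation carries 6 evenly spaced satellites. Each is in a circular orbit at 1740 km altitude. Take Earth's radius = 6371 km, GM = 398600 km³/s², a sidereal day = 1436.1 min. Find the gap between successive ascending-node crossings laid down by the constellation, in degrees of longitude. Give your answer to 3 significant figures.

Semi-major axis a = 6371 + 1740 = 8111 km. Period T = 2π√(a³/μ) = 2π√(8111³/398600) = 7269.8 s = 121.16 min.
Single-satellite node shift = (7269.8/86166) × 360° = 30.37°.
With 6 satellites evenly phased, successive equator crossings are 30.37/6 = 5.062° apart.

5.06°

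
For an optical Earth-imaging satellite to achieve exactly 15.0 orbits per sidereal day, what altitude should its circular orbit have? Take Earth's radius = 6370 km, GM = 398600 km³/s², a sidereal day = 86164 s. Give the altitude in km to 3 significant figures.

562 km

Required period T = 86164 / 15.0 = 5744.3 s.
From T = 2π√(a³/μ): a = (μ T²/4π²)^(1/3) = (398600 × 5744.3² / 4π²)^(1/3) = 6932 km.
Altitude h = a − R = 6932 − 6370 = 562 km.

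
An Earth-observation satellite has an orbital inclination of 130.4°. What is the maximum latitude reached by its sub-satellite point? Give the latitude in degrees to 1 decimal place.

49.6°

Retrograde orbit: the ground track reaches ±(180° − i) = ±(180 − 130.4) = ±49.6°.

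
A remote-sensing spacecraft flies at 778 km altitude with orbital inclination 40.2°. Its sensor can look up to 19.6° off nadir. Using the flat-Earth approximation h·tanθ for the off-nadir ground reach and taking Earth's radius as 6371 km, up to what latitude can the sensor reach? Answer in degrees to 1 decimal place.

42.7°

For a prograde orbit the ground track reaches latitude ±i = ±40.2°.
Sensor half-swath on the ground ≈ 778·tan(19.6°) = 277 km = 2.49° of latitude.
Maximum observable latitude ≈ 40.2 + 2.49 = 42.7°.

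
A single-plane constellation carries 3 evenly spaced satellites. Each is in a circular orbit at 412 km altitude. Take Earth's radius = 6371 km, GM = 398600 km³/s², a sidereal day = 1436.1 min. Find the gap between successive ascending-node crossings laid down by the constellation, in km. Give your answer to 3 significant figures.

Semi-major axis a = 6371 + 412 = 6783 km. Period T = 2π√(a³/μ) = 2π√(6783³/398600) = 5559.6 s = 92.66 min.
Single-satellite node shift = (5559.6/86166) × 360° = 23.23°.
With 3 satellites evenly phased, successive equator crossings are 23.23/3 = 7.743° apart.
That is 7.743 × 111.2 = 861 km at the equator.

861 km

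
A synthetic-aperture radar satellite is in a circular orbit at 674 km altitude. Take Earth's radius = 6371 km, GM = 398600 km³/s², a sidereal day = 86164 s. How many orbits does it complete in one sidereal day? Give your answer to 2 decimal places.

14.64

Semi-major axis a = 6371 + 674 = 7045 km. Period T = 2π√(a³/μ) = 2π√(7045³/398600) = 5884.8 s = 98.08 min.
Orbits per sidereal day = 86164 / 5884.8 = 14.642.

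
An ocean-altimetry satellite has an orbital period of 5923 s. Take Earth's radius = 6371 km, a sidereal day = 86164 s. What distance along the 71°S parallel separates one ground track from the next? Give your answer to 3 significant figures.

Node shift per orbit = (5923.0/86164) × 360° = 24.75°.
Equatorial spacing = 24.75 × 111.2 km/° = 2752 km.
At 71° latitude, spacing = 2752 × cos(71°) = 896 km.

896 km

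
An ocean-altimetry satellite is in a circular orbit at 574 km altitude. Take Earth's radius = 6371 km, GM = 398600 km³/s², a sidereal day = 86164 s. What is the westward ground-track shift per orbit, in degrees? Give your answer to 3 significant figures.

Semi-major axis a = 6371 + 574 = 6945 km. Period T = 2π√(a³/μ) = 2π√(6945³/398600) = 5760.0 s = 96.00 min.
During one orbit Earth rotates (5760.0 / 86164) × 360° = 24.07°.

24.1°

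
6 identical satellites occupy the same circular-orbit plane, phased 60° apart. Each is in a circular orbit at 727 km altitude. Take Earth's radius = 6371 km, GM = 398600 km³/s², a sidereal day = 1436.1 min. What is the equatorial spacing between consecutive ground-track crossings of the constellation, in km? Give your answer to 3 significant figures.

461 km

Semi-major axis a = 6371 + 727 = 7098 km. Period T = 2π√(a³/μ) = 2π√(7098³/398600) = 5951.3 s = 99.19 min.
Single-satellite node shift = (5951.3/86166) × 360° = 24.86°.
With 6 satellites evenly phased, successive equator crossings are 24.86/6 = 4.144° apart.
That is 4.144 × 111.2 = 461 km at the equator.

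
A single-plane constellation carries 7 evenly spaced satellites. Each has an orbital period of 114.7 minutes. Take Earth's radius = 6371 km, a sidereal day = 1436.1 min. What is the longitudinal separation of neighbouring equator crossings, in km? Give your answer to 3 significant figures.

T = 114.7 min = 6882.0 s.
Single-satellite node shift = (6882.0/86166) × 360° = 28.75°.
With 7 satellites evenly phased, successive equator crossings are 28.75/7 = 4.108° apart.
That is 4.108 × 111.2 = 457 km at the equator.

457 km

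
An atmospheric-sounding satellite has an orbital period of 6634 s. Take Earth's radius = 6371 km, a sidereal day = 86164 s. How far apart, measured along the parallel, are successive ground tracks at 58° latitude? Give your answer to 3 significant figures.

Node shift per orbit = (6634.0/86164) × 360° = 27.72°.
Equatorial spacing = 27.72 × 111.2 km/° = 3082 km.
At 58° latitude, spacing = 3082 × cos(58°) = 1633 km.

1630 km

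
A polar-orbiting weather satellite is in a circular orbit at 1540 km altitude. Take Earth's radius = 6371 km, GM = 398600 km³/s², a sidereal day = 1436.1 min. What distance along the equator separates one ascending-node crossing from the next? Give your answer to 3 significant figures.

Semi-major axis a = 6371 + 1540 = 7911 km. Period T = 2π√(a³/μ) = 2π√(7911³/398600) = 7002.6 s = 116.71 min.
During one orbit Earth rotates (7002.6 / 86166) × 360° = 29.26°.
At the equator that is 29.26° × (2π·6371/360) km/° = 29.26 × 111.2 = 3253 km.

3250 km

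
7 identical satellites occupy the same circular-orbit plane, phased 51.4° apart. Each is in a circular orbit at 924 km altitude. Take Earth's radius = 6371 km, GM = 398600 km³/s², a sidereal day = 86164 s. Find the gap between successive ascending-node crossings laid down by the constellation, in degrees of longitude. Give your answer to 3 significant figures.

Semi-major axis a = 6371 + 924 = 7295 km. Period T = 2π√(a³/μ) = 2π√(7295³/398600) = 6200.8 s = 103.35 min.
Single-satellite node shift = (6200.8/86164) × 360° = 25.91°.
With 7 satellites evenly phased, successive equator crossings are 25.91/7 = 3.701° apart.

3.70°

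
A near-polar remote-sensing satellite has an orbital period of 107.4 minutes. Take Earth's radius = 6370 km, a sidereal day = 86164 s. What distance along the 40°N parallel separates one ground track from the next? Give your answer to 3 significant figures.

2290 km

T = 107.4 min = 6444.0 s.
Node shift per orbit = (6444.0/86164) × 360° = 26.92°.
Equatorial spacing = 26.92 × 111.2 km/° = 2993 km.
At 40° latitude, spacing = 2993 × cos(40°) = 2293 km.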